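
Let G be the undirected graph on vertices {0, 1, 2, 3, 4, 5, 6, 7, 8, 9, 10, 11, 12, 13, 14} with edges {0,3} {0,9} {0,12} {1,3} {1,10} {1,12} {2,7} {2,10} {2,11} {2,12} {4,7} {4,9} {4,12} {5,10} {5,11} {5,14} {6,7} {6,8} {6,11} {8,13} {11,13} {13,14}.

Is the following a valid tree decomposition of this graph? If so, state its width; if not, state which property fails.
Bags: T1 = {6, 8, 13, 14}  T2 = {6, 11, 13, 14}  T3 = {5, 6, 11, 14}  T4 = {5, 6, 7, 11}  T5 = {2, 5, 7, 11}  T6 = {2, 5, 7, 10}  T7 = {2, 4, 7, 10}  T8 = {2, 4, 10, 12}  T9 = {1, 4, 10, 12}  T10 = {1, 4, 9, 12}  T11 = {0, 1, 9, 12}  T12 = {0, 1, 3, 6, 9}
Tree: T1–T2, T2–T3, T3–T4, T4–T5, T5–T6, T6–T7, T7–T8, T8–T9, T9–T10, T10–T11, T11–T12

A tree decomposition must satisfy three properties: every vertex lies in some bag; for every edge, both endpoints lie together in some bag; and for every vertex, the bags containing it form a connected subtree. Here bags containing vertex 6 are not connected in the tree, so the decomposition is invalid.

No — bags containing vertex 6 are not connected in the tree.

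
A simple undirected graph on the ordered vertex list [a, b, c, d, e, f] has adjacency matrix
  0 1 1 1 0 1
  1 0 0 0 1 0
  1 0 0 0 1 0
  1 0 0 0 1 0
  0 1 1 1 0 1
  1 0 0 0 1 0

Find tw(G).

A width-2 tree decomposition is:
Bags: B1 = {a, e, f}  B2 = {a, b, e}  B3 = {a, d, e}  B4 = {a, c, e}
Tree: B1–B2, B2–B3, B3–B4
The largest bag has 3 vertices, giving width 2; this decomposition certifies tw(G) ≤ 2. Since f–a–b–e–f is a cycle in G, G is not acyclic. Forests are exactly the graphs of treewidth ≤ 1, so tw(G) ≥ 2. Therefore the treewidth is 2.

2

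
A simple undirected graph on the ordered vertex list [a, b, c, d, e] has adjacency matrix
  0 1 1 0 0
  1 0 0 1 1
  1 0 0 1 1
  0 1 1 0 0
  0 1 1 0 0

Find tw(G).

A width-2 tree decomposition is:
Bags: B1 = {a, b, c}  B2 = {b, c, d}  B3 = {b, c, e}
Tree: B1–B2, B2–B3
The largest bag has 3 vertices, giving width 2; this decomposition certifies tw(G) ≤ 2. The edges a–c–d–b–a form a cycle, so G is not a tree and its treewidth is at least 2. Therefore the treewidth is 2.

2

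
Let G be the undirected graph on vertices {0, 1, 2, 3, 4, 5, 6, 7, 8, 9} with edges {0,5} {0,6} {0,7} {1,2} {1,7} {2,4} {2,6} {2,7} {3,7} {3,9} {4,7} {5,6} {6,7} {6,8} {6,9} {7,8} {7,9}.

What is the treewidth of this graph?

2

A width-2 tree decomposition is:
Bags: B1 = {0, 6, 7}  B2 = {2, 6, 7}  B3 = {2, 4, 7}  B4 = {0, 5, 6}  B5 = {6, 7, 9}  B6 = {3, 7, 9}  B7 = {1, 2, 7}  B8 = {6, 7, 8}
Tree: B1–B2, B2–B3, B1–B4, B2–B5, B5–B6, B2–B7, B1–B8
Each bag holds 3 vertices, so the decomposition has width 2, which upper-bounds the treewidth. On the other hand G contains the 3-clique {0, 5, 6}. A clique must lie in a single bag of any decomposition, so no decomposition can have width below 2. Combining the bounds, tw(G) = 2.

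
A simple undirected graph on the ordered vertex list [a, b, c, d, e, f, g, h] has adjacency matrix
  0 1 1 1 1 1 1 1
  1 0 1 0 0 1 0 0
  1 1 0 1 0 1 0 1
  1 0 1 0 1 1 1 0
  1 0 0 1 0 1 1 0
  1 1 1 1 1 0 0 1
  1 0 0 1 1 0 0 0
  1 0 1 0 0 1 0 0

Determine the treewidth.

3

A width-3 tree decomposition is:
Bags: B1 = {a, d, e, f}  B2 = {a, c, d, f}  B3 = {a, c, f, h}  B4 = {a, d, e, g}  B5 = {a, b, c, f}
Tree: B1–B2, B2–B3, B1–B4, B2–B5
The largest bag has 4 vertices, giving width 3; this decomposition certifies tw(G) ≤ 3. Conversely, {a, d, e, g} is a clique of size 4, and the vertices of any clique must share a bag in every tree decomposition; so some bag has ≥ 4 vertices and tw(G) ≥ 3. Therefore the treewidth is 3.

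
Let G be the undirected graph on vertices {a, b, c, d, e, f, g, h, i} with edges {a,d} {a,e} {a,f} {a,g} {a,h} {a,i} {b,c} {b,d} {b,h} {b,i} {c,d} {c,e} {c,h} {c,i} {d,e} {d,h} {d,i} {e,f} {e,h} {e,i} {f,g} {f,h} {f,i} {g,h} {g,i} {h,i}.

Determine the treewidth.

4

A width-4 tree decomposition is:
Bags: B1 = {c, d, e, h, i}  B2 = {a, d, e, h, i}  B3 = {a, e, f, h, i}  B4 = {a, f, g, h, i}  B5 = {b, c, d, h, i}
Tree: B1–B2, B2–B3, B3–B4, B1–B5
Each bag holds 5 vertices, so the decomposition has width 4, which upper-bounds the treewidth. On the other hand G contains the 5-clique {c, d, e, h, i}. A clique must lie in a single bag of any decomposition, so no decomposition can have width below 4. Hence tw(G) = 4 exactly.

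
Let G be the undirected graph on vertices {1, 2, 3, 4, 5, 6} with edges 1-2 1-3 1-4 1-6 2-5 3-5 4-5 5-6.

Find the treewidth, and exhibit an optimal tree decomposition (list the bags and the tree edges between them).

Treewidth 2.
Bags: B1 = {1, 2, 5}  B2 = {1, 4, 5}  B3 = {1, 5, 6}  B4 = {1, 3, 5}
Tree: B1–B2, B2–B3, B3–B4

Every bag has size at most 3, so the width is 3 − 1 = 2 and tw(G) ≤ 2. The edges 5–2–1–4–5 form a cycle, so G is not a tree and its treewidth is at least 2. The upper and lower bounds meet at 2, so that is the treewidth.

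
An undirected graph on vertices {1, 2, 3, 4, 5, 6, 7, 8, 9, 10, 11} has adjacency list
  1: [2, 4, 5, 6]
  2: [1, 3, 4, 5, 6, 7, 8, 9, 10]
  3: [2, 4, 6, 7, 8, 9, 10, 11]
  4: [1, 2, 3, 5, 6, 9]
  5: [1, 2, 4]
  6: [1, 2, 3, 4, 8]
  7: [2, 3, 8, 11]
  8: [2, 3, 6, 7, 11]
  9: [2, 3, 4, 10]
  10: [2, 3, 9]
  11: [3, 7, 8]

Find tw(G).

3

A width-3 tree decomposition is:
Bags: B1 = {2, 3, 4, 6}  B2 = {2, 3, 4, 9}  B3 = {2, 3, 6, 8}  B4 = {2, 3, 7, 8}  B5 = {1, 2, 4, 6}  B6 = {1, 2, 4, 5}  B7 = {3, 7, 8, 11}  B8 = {2, 3, 9, 10}
Tree: B1–B2, B1–B3, B3–B4, B1–B5, B5–B6, B4–B7, B2–B8
The largest bag has 4 vertices, giving width 3; this decomposition certifies tw(G) ≤ 3. Conversely, {1, 2, 4, 5} is a clique of size 4, and the vertices of any clique must share a bag in every tree decomposition; so some bag has ≥ 4 vertices and tw(G) ≥ 3. Combining the bounds, tw(G) = 3.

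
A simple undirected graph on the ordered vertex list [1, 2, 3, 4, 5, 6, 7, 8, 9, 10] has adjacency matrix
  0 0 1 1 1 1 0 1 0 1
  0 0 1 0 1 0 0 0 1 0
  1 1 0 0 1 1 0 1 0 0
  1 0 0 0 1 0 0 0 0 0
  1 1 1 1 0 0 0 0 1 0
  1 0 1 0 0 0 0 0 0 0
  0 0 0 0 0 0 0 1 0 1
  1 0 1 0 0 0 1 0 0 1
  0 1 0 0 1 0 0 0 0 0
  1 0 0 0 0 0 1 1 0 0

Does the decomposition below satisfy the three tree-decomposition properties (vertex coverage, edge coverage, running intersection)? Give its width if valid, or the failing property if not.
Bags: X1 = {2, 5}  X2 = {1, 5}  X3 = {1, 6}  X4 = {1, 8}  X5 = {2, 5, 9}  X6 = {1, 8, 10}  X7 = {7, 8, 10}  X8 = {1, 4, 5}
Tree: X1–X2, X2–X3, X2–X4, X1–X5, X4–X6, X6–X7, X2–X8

A tree decomposition must satisfy three properties: every vertex lies in some bag; for every edge, both endpoints lie together in some bag; and for every vertex, the bags containing it form a connected subtree. Here vertex 3 appears in no bag, so the decomposition is invalid.

No — vertex 3 appears in no bag.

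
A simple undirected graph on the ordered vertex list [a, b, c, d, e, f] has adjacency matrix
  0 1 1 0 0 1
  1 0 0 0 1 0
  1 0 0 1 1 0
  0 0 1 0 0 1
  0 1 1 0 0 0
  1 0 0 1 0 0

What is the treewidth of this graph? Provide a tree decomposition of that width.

Treewidth 2.
One such decomposition:
Bags: B1 = {c, d, f}  B2 = {a, c, f}  B3 = {a, c, e}  B4 = {a, b, e}
Tree: B1–B2, B2–B3, B3–B4

Every bag has size at most 3, so the width is 3 − 1 = 2 and tw(G) ≤ 2. For the lower bound, G contains the cycle d–f–a–c–d, so G is not a forest; only forests have treewidth ≤ 1, hence tw(G) ≥ 2. The upper and lower bounds meet at 2, so that is the treewidth.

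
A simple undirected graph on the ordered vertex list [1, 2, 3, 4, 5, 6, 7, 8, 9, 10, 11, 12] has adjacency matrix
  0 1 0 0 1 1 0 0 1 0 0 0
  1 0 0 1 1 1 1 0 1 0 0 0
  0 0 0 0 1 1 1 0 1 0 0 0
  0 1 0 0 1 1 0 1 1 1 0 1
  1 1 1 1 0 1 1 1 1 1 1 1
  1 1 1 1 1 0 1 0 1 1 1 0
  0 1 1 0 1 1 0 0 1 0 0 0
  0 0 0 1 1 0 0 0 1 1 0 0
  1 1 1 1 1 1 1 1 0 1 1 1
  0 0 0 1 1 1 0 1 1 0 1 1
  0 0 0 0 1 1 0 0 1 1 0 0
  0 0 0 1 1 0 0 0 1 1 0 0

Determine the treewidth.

A width-4 tree decomposition is:
Bags: B1 = {4, 5, 6, 9, 10}  B2 = {2, 4, 5, 6, 9}  B3 = {1, 2, 5, 6, 9}  B4 = {2, 5, 6, 7, 9}  B5 = {4, 5, 8, 9, 10}  B6 = {3, 5, 6, 7, 9}  B7 = {5, 6, 9, 10, 11}  B8 = {4, 5, 9, 10, 12}
Tree: B1–B2, B2–B3, B3–B4, B1–B5, B4–B6, B1–B7, B1–B8
The largest bag has 5 vertices, giving width 4; this decomposition certifies tw(G) ≤ 4. Conversely, {4, 5, 8, 9, 10} is a clique of size 5, and the vertices of any clique must share a bag in every tree decomposition; so some bag has ≥ 5 vertices and tw(G) ≥ 4. Therefore the treewidth is 4.

4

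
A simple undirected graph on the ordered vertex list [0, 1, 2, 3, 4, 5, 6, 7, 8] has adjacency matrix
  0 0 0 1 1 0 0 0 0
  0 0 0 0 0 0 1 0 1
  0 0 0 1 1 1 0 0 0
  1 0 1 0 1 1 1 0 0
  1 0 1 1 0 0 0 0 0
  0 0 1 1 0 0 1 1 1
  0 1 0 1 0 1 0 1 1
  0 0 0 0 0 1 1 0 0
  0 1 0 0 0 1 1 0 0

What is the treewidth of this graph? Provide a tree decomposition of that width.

Every bag has size at most 3, so the width is 3 − 1 = 2 and tw(G) ≤ 2. On the other hand G contains the 3-clique {1, 6, 8}. A clique must lie in a single bag of any decomposition, so no decomposition can have width below 2. Combining the bounds, tw(G) = 2.

Treewidth 2.
One optimal decomposition is:
Bags: B1 = {3, 5, 6}  B2 = {5, 6, 7}  B3 = {5, 6, 8}  B4 = {2, 3, 5}  B5 = {1, 6, 8}  B6 = {2, 3, 4}  B7 = {0, 3, 4}
Tree: B1–B2, B2–B3, B1–B4, B3–B5, B4–B6, B6–B7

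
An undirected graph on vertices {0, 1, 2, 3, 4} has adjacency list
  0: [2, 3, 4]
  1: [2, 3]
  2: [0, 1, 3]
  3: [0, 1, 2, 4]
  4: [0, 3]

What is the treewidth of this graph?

2

A width-2 tree decomposition is:
Bags: B1 = {0, 3, 4}  B2 = {0, 2, 3}  B3 = {1, 2, 3}
Tree: B1–B2, B2–B3
Every bag has size at most 3, so the width is 3 − 1 = 2 and tw(G) ≤ 2. Conversely, {0, 2, 3} is a clique of size 3, and the vertices of any clique must share a bag in every tree decomposition; so some bag has ≥ 3 vertices and tw(G) ≥ 2. Hence tw(G) = 2 exactly.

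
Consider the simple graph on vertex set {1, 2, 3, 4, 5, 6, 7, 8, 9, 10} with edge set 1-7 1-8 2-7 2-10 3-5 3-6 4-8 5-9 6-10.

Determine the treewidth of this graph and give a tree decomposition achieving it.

Treewidth 1.
Bags: B1 = {5, 9}  B2 = {3, 5}  B3 = {3, 6}  B4 = {6, 10}  B5 = {2, 10}  B6 = {2, 7}  B7 = {1, 7}  B8 = {1, 8}  B9 = {4, 8}
Tree: B1–B2, B2–B3, B3–B4, B4–B5, B5–B6, B6–B7, B7–B8, B8–B9

The largest bag has 2 vertices, giving width 1; this decomposition certifies tw(G) ≤ 1. Since G has at least one edge (e.g. 9–5), it is not an edgeless graph, so tw(G) ≥ 1. Hence tw(G) = 1 exactly.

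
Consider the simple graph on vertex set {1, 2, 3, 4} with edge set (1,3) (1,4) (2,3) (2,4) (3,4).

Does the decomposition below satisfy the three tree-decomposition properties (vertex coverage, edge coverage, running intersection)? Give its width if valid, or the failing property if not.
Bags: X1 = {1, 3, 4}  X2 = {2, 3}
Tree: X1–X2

A tree decomposition must satisfy three properties: every vertex lies in some bag; for every edge, both endpoints lie together in some bag; and for every vertex, the bags containing it form a connected subtree. Here edge (4,2) lies in no bag, so the decomposition is invalid.

No — edge (4,2) lies in no bag.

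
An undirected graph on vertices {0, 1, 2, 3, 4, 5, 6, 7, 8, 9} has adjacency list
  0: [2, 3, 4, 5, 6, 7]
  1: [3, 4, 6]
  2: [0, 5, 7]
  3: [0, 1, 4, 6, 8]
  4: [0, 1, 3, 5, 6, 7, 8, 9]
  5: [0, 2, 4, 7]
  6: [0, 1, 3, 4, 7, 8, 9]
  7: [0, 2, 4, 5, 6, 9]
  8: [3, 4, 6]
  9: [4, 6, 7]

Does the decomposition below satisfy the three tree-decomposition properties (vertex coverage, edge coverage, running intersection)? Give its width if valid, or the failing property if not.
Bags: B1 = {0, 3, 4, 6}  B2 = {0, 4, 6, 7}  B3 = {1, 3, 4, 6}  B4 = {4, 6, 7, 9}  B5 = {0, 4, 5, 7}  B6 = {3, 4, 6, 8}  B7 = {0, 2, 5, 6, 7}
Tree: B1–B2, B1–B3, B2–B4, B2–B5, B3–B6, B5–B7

A tree decomposition must satisfy three properties: every vertex lies in some bag; for every edge, both endpoints lie together in some bag; and for every vertex, the bags containing it form a connected subtree. Here bags containing vertex 6 are not connected in the tree, so the decomposition is invalid.

No — bags containing vertex 6 are not connected in the tree.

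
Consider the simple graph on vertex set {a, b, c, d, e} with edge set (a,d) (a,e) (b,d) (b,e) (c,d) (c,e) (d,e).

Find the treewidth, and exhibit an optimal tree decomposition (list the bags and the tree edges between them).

Treewidth 2.
One optimal decomposition is:
Bags: B1 = {c, d, e}  B2 = {b, d, e}  B3 = {a, d, e}
Tree: B1–B2, B2–B3

The largest bag has 3 vertices, giving width 2; this decomposition certifies tw(G) ≤ 2. For the lower bound, the 3 vertices {c, d, e} are pairwise adjacent, and any tree decomposition puts a clique entirely inside one bag — forcing width ≥ 2. Hence tw(G) = 2 exactly.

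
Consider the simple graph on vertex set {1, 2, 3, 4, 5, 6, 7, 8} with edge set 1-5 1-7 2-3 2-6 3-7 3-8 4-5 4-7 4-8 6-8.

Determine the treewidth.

2

A width-2 tree decomposition is:
Bags: B1 = {1, 5, 7}  B2 = {4, 5, 7}  B3 = {3, 4, 7}  B4 = {3, 4, 8}  B5 = {2, 3, 8}  B6 = {2, 6, 8}
Tree: B1–B2, B2–B3, B3–B4, B4–B5, B5–B6
The largest bag has 3 vertices, giving width 2; this decomposition certifies tw(G) ≤ 2. For the lower bound, G contains the cycle 1–5–4–7–1, so G is not a forest; only forests have treewidth ≤ 1, hence tw(G) ≥ 2. Therefore the treewidth is 2.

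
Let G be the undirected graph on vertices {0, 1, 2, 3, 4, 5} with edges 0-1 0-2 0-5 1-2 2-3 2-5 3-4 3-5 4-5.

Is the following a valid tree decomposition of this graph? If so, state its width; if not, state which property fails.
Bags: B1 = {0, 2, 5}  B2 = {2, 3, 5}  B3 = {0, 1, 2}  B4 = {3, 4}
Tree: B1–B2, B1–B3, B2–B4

No — edge (5,4) lies in no bag.

A tree decomposition must satisfy three properties: every vertex lies in some bag; for every edge, both endpoints lie together in some bag; and for every vertex, the bags containing it form a connected subtree. Here edge (5,4) lies in no bag, so the decomposition is invalid.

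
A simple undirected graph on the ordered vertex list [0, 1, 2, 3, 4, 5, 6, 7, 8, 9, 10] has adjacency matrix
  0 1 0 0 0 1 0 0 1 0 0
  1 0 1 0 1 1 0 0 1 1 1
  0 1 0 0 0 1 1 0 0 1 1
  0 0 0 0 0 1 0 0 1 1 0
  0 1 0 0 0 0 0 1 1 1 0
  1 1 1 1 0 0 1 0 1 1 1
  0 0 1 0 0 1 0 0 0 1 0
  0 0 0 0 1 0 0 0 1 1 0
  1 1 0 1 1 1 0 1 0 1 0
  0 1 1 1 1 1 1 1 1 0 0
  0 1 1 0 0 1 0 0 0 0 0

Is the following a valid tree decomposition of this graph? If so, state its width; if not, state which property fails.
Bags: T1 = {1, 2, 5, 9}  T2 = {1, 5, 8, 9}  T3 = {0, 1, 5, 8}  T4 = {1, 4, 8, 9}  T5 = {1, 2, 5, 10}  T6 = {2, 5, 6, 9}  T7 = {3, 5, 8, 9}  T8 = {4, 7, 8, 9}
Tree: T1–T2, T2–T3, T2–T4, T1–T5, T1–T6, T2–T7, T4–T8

Yes; width 3.

Every vertex of G appears in some bag (union = {0, 1, 2, 3, 4, 5, 6, 7, 8, 9, 10}); every edge is covered by a bag; and for each vertex v the set of bags containing v is connected in the bag tree. The decomposition is therefore valid. The largest bag has 4 vertices, so the width is 3.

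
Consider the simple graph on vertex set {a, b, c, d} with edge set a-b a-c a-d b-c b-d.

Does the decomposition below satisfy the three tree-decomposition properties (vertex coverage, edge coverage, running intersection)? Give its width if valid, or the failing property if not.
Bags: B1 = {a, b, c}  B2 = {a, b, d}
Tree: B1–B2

Checking the three conditions: (i) the bags cover all of {a, b, c, d}; (ii) for each edge, some bag contains both endpoints; (iii) the bags containing any fixed vertex form a subtree. All hold, so the decomposition is valid with width 3 − 1 = 2.

Yes; width 2.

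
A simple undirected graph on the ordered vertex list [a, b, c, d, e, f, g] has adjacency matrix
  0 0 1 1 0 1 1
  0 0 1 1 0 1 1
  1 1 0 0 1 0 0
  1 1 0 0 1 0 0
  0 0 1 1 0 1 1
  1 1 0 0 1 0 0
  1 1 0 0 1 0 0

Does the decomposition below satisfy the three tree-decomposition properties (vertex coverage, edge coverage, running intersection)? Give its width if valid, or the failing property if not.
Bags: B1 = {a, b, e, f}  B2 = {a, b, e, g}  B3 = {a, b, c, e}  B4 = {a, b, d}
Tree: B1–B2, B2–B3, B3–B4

No — edge (e,d) lies in no bag.

A tree decomposition must satisfy three properties: every vertex lies in some bag; for every edge, both endpoints lie together in some bag; and for every vertex, the bags containing it form a connected subtree. Here edge (e,d) lies in no bag, so the decomposition is invalid.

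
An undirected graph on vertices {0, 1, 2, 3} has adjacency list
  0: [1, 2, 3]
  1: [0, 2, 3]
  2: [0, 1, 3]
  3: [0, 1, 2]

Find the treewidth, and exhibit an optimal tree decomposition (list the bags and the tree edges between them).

Treewidth 3.
One such decomposition:
Bags: B1 = {0, 1, 2, 3}
Tree: (single bag)

With just one bag of size 4, the width is 4 − 1 = 3, so tw(G) ≤ 3. For the lower bound, the 4 vertices {0, 1, 2, 3} are pairwise adjacent, and any tree decomposition puts a clique entirely inside one bag — forcing width ≥ 3. Therefore the treewidth is 3.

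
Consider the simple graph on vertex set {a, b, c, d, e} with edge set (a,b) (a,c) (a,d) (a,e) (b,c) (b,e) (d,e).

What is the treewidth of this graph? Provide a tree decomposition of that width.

Treewidth 2.
Bags: B1 = {a, b, c}  B2 = {a, b, e}  B3 = {a, d, e}
Tree: B1–B2, B2–B3

Each bag holds 3 vertices, so the decomposition has width 2, which upper-bounds the treewidth. Conversely, {a, d, e} is a clique of size 3, and the vertices of any clique must share a bag in every tree decomposition; so some bag has ≥ 3 vertices and tw(G) ≥ 2. Hence tw(G) = 2 exactly.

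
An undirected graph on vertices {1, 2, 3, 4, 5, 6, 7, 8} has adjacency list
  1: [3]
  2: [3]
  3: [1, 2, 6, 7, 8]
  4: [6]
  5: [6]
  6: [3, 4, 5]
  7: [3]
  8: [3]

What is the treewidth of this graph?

A width-1 tree decomposition is:
Bags: B1 = {5, 6}  B2 = {3, 6}  B3 = {4, 6}  B4 = {2, 3}  B5 = {3, 8}  B6 = {1, 3}  B7 = {3, 7}
Tree: B1–B2, B1–B3, B2–B4, B2–B5, B4–B6, B2–B7
The largest bag has 2 vertices, giving width 1; this decomposition certifies tw(G) ≤ 1. Since G has at least one edge (e.g. 6–5), it is not an edgeless graph, so tw(G) ≥ 1. Hence tw(G) = 1 exactly.

1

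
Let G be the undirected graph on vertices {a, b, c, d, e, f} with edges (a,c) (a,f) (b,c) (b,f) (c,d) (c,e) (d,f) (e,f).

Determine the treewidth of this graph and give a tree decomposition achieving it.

Every bag has size at most 3, so the width is 3 − 1 = 2 and tw(G) ≤ 2. For the lower bound, G contains the cycle c–e–f–a–c, so G is not a forest; only forests have treewidth ≤ 1, hence tw(G) ≥ 2. The upper and lower bounds meet at 2, so that is the treewidth.

Treewidth 2.
One optimal decomposition is:
Bags: B1 = {c, e, f}  B2 = {a, c, f}  B3 = {b, c, f}  B4 = {c, d, f}
Tree: B1–B2, B2–B3, B3–B4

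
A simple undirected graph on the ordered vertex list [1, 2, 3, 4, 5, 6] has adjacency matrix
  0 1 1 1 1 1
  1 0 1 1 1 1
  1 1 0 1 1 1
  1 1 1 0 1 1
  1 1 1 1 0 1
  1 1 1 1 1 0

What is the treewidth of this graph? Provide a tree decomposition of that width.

Treewidth 5.
One optimal decomposition is:
Bags: B1 = {1, 2, 3, 4, 5, 6}
Tree: (single bag)

A single bag containing all 6 vertices is trivially a valid decomposition of width 5. Conversely, {1, 2, 3, 4, 5, 6} is a clique of size 6, and the vertices of any clique must share a bag in every tree decomposition; so some bag has ≥ 6 vertices and tw(G) ≥ 5. Combining the bounds, tw(G) = 5.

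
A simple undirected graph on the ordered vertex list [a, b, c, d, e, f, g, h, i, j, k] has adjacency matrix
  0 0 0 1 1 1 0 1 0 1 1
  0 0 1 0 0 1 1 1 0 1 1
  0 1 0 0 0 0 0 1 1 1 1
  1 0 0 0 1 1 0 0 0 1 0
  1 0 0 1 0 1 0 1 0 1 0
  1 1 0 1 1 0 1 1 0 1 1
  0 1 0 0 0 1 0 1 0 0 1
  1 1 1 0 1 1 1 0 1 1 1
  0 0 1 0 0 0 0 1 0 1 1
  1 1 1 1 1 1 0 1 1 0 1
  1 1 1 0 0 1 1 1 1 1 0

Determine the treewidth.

4

A width-4 tree decomposition is:
Bags: B1 = {b, f, h, j, k}  B2 = {a, f, h, j, k}  B3 = {b, f, g, h, k}  B4 = {a, e, f, h, j}  B5 = {b, c, h, j, k}  B6 = {c, h, i, j, k}  B7 = {a, d, e, f, j}
Tree: B1–B2, B1–B3, B2–B4, B1–B5, B5–B6, B4–B7
Each bag holds 5 vertices, so the decomposition has width 4, which upper-bounds the treewidth. Conversely, {a, d, e, f, j} is a clique of size 5, and the vertices of any clique must share a bag in every tree decomposition; so some bag has ≥ 5 vertices and tw(G) ≥ 4. The upper and lower bounds meet at 4, so that is the treewidth.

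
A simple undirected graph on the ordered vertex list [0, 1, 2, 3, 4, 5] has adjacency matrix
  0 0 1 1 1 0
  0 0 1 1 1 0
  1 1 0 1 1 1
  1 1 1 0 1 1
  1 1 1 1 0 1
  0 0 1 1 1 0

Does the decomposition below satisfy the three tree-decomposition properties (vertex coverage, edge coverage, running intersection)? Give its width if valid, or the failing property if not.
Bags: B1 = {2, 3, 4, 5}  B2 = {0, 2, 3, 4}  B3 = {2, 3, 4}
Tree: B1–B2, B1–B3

A tree decomposition must satisfy three properties: every vertex lies in some bag; for every edge, both endpoints lie together in some bag; and for every vertex, the bags containing it form a connected subtree. Here vertex 1 appears in no bag, so the decomposition is invalid.

No — vertex 1 appears in no bag.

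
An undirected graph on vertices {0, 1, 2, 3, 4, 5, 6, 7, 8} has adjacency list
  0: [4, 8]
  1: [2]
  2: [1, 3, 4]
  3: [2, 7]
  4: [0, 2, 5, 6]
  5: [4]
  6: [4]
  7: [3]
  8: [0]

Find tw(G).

1

A width-1 tree decomposition is:
Bags: B1 = {2, 4}  B2 = {0, 4}  B3 = {4, 6}  B4 = {0, 8}  B5 = {1, 2}  B6 = {2, 3}  B7 = {3, 7}  B8 = {4, 5}
Tree: B1–B2, B2–B3, B2–B4, B1–B5, B1–B6, B6–B7, B2–B8
The largest bag has 2 vertices, giving width 1; this decomposition certifies tw(G) ≤ 1. Any graph with an edge has treewidth ≥ 1, and G has the edge 4–2. The upper and lower bounds meet at 1, so that is the treewidth.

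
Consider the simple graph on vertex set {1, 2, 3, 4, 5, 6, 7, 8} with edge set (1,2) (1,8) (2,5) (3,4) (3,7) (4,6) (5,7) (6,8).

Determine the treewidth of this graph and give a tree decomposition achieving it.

Treewidth 2.
One optimal decomposition is:
Bags: B1 = {3, 4, 7}  B2 = {4, 5, 7}  B3 = {2, 4, 5}  B4 = {1, 2, 4}  B5 = {1, 4, 8}  B6 = {4, 6, 8}
Tree: B1–B2, B2–B3, B3–B4, B4–B5, B5–B6

Each bag holds 3 vertices, so the decomposition has width 2, which upper-bounds the treewidth. For the lower bound, G contains the cycle 4–3–7–5–2–1–8–6–4, so G is not a forest; only forests have treewidth ≤ 1, hence tw(G) ≥ 2. The upper and lower bounds meet at 2, so that is the treewidth.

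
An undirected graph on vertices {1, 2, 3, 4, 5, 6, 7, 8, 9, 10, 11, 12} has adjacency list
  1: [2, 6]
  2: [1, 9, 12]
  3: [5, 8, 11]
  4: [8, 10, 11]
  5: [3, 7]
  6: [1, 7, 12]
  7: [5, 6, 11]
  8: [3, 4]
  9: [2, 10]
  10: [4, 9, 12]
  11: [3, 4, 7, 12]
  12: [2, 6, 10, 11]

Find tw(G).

A width-3 tree decomposition is:
Bags: B1 = {3, 5, 7, 8}  B2 = {3, 7, 8, 11}  B3 = {4, 7, 8, 11}  B4 = {4, 6, 7, 11}  B5 = {4, 6, 11, 12}  B6 = {4, 6, 10, 12}  B7 = {1, 6, 10, 12}  B8 = {1, 2, 10, 12}  B9 = {1, 2, 9, 10}
Tree: B1–B2, B2–B3, B3–B4, B4–B5, B5–B6, B6–B7, B7–B8, B8–B9
Every bag has size at most 4, so the width is 4 − 1 = 3 and tw(G) ≤ 3. For the lower bound: the 4 vertex sets {3,5,8}, {7}, {11}, {4,6,10,12} are disjoint, each induces a connected subgraph, and every pair is joined by at least one edge of G. Contracting each set to a single vertex therefore yields K_{4} as a minor, and since treewidth is minor-monotone, tw(G) ≥ tw(K_{4}) = 3. The upper and lower bounds meet at 3, so that is the treewidth.

3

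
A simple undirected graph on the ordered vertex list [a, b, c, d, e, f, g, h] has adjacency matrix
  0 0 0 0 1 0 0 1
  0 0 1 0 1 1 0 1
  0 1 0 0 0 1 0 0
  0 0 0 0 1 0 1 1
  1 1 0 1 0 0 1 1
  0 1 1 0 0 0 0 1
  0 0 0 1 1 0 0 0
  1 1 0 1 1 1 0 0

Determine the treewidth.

2

A width-2 tree decomposition is:
Bags: B1 = {b, e, h}  B2 = {a, e, h}  B3 = {b, f, h}  B4 = {d, e, h}  B5 = {d, e, g}  B6 = {b, c, f}
Tree: B1–B2, B1–B3, B1–B4, B4–B5, B3–B6
Every bag has size at most 3, so the width is 3 − 1 = 2 and tw(G) ≤ 2. On the other hand G contains the 3-clique {d, e, g}. A clique must lie in a single bag of any decomposition, so no decomposition can have width below 2. Combining the bounds, tw(G) = 2.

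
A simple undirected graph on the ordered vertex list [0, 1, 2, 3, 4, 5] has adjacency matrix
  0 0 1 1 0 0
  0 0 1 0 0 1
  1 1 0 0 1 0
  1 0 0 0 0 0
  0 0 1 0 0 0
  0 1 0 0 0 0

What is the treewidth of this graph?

A width-1 tree decomposition is:
Bags: B1 = {1, 2}  B2 = {2, 4}  B3 = {0, 2}  B4 = {0, 3}  B5 = {1, 5}
Tree: B1–B2, B1–B3, B3–B4, B1–B5
Each bag holds 2 vertices, so the decomposition has width 1, which upper-bounds the treewidth. Any graph with an edge has treewidth ≥ 1, and G has the edge 2–1. Hence tw(G) = 1 exactly.

1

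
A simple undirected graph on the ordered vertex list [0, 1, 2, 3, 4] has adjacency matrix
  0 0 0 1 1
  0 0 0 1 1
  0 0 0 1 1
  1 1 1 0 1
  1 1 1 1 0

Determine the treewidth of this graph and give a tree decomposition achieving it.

Treewidth 2.
Bags: B1 = {1, 3, 4}  B2 = {0, 3, 4}  B3 = {2, 3, 4}
Tree: B1–B2, B1–B3

Each bag holds 3 vertices, so the decomposition has width 2, which upper-bounds the treewidth. Conversely, {0, 3, 4} is a clique of size 3, and the vertices of any clique must share a bag in every tree decomposition; so some bag has ≥ 3 vertices and tw(G) ≥ 2. Hence tw(G) = 2 exactly.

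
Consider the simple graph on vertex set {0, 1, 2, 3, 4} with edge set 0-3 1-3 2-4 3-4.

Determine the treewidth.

1

A width-1 tree decomposition is:
Bags: B1 = {1, 3}  B2 = {3, 4}  B3 = {2, 4}  B4 = {0, 3}
Tree: B1–B2, B2–B3, B2–B4
Every bag has size at most 2, so the width is 2 − 1 = 1 and tw(G) ≤ 1. Any graph with an edge has treewidth ≥ 1, and G has the edge 1–3. Hence tw(G) = 1 exactly.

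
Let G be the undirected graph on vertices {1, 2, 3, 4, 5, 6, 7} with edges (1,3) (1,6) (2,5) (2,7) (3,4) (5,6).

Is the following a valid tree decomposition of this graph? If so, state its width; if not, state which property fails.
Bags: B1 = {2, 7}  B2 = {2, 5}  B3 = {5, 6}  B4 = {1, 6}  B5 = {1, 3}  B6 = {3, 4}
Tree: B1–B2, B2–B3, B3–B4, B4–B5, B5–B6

Checking the three conditions: (i) the bags cover all of {1, 2, 3, 4, 5, 6, 7}; (ii) for each edge, some bag contains both endpoints; (iii) the bags containing any fixed vertex form a subtree. All hold, so the decomposition is valid with width 2 − 1 = 1.

Yes; width 1.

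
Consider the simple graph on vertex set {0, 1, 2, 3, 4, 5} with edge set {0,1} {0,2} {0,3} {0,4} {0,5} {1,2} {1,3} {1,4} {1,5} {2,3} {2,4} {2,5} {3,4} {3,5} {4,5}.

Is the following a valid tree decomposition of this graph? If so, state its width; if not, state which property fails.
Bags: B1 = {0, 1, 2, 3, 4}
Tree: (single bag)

A tree decomposition must satisfy three properties: every vertex lies in some bag; for every edge, both endpoints lie together in some bag; and for every vertex, the bags containing it form a connected subtree. Here vertex 5 appears in no bag, so the decomposition is invalid.

No — vertex 5 appears in no bag.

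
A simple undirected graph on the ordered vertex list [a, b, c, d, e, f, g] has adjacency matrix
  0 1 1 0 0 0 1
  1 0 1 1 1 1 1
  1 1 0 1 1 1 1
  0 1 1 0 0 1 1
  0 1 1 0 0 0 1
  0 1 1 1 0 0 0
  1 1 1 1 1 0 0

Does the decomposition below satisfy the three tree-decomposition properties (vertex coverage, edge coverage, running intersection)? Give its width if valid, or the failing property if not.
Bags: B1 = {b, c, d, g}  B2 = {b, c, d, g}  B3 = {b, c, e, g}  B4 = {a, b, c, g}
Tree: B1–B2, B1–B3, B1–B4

No — vertex f appears in no bag.

A tree decomposition must satisfy three properties: every vertex lies in some bag; for every edge, both endpoints lie together in some bag; and for every vertex, the bags containing it form a connected subtree. Here vertex f appears in no bag, so the decomposition is invalid.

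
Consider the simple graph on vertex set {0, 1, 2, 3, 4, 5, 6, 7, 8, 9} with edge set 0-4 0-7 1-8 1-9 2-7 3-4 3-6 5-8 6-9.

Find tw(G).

A width-1 tree decomposition is:
Bags: B1 = {2, 7}  B2 = {0, 7}  B3 = {0, 4}  B4 = {3, 4}  B5 = {3, 6}  B6 = {6, 9}  B7 = {1, 9}  B8 = {1, 8}  B9 = {5, 8}
Tree: B1–B2, B2–B3, B3–B4, B4–B5, B5–B6, B6–B7, B7–B8, B8–B9
The largest bag has 2 vertices, giving width 1; this decomposition certifies tw(G) ≤ 1. G has an edge, so its treewidth is at least 1. Combining the bounds, tw(G) = 1.

1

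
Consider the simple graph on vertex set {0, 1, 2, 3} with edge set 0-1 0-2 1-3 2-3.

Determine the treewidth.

A width-2 tree decomposition is:
Bags: B1 = {0, 1, 2}  B2 = {1, 2, 3}
Tree: B1–B2
The largest bag has 3 vertices, giving width 2; this decomposition certifies tw(G) ≤ 2. The edges 1–0–2–3–1 form a cycle, so G is not a tree and its treewidth is at least 2. Combining the bounds, tw(G) = 2.

2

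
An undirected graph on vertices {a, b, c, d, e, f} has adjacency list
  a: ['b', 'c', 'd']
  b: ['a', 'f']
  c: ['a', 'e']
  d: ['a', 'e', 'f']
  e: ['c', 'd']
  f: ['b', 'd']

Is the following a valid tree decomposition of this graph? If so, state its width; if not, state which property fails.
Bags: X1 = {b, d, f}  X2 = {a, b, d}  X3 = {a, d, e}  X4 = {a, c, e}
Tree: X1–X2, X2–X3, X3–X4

Yes; width 2.

Vertex coverage: the bags together contain {a, b, c, d, e, f}, the full vertex set. Edge coverage: each edge of G has both endpoints in at least one bag. Running intersection: for every vertex, the bags containing it form a connected subtree. All three properties hold, so this is a valid tree decomposition of width max|bag| − 1 = 2, and hence tw(G) ≤ 2.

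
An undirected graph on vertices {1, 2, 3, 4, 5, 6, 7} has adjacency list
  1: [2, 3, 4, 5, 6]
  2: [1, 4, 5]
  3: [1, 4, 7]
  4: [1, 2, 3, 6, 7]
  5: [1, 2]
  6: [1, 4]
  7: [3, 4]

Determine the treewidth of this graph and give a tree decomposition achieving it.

Treewidth 2.
One optimal decomposition is:
Bags: B1 = {3, 4, 7}  B2 = {1, 3, 4}  B3 = {1, 2, 4}  B4 = {1, 4, 6}  B5 = {1, 2, 5}
Tree: B1–B2, B2–B3, B3–B4, B3–B5

Each bag holds 3 vertices, so the decomposition has width 2, which upper-bounds the treewidth. For the lower bound, the 3 vertices {1, 2, 4} are pairwise adjacent, and any tree decomposition puts a clique entirely inside one bag — forcing width ≥ 2. Combining the bounds, tw(G) = 2.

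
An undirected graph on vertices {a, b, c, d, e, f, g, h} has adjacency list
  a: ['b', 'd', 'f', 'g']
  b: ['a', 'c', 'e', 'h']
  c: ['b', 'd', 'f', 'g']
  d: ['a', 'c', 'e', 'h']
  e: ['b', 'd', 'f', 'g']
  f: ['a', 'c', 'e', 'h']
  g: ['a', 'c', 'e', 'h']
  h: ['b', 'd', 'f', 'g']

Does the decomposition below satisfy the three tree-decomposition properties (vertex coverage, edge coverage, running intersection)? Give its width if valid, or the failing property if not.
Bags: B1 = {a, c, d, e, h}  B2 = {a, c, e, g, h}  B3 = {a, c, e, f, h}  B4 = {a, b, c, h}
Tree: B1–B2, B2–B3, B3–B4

No — edge (e,b) lies in no bag.

A tree decomposition must satisfy three properties: every vertex lies in some bag; for every edge, both endpoints lie together in some bag; and for every vertex, the bags containing it form a connected subtree. Here edge (e,b) lies in no bag, so the decomposition is invalid.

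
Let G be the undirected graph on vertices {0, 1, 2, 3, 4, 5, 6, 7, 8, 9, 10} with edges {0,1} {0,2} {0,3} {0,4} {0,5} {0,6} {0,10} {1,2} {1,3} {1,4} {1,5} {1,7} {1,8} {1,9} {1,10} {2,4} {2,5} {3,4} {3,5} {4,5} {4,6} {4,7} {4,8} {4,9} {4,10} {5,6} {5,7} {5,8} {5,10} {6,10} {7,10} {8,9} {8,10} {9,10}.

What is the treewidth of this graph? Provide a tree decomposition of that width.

Treewidth 4.
Bags: B1 = {1, 4, 8, 9, 10}  B2 = {1, 4, 5, 8, 10}  B3 = {0, 1, 4, 5, 10}  B4 = {1, 4, 5, 7, 10}  B5 = {0, 4, 5, 6, 10}  B6 = {0, 1, 2, 4, 5}  B7 = {0, 1, 3, 4, 5}
Tree: B1–B2, B2–B3, B3–B4, B3–B5, B3–B6, B3–B7

The largest bag has 5 vertices, giving width 4; this decomposition certifies tw(G) ≤ 4. For the lower bound, the 5 vertices {1, 4, 8, 9, 10} are pairwise adjacent, and any tree decomposition puts a clique entirely inside one bag — forcing width ≥ 4. Therefore the treewidth is 4.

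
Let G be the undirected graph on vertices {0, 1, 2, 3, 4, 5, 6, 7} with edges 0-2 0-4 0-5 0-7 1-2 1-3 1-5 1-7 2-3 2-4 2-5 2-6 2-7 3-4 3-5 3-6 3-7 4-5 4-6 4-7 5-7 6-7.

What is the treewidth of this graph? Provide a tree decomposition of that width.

Treewidth 4.
One such decomposition:
Bags: B1 = {2, 3, 4, 6, 7}  B2 = {2, 3, 4, 5, 7}  B3 = {0, 2, 4, 5, 7}  B4 = {1, 2, 3, 5, 7}
Tree: B1–B2, B2–B3, B2–B4

Each bag holds 5 vertices, so the decomposition has width 4, which upper-bounds the treewidth. On the other hand G contains the 5-clique {0, 2, 4, 5, 7}. A clique must lie in a single bag of any decomposition, so no decomposition can have width below 4. Hence tw(G) = 4 exactly.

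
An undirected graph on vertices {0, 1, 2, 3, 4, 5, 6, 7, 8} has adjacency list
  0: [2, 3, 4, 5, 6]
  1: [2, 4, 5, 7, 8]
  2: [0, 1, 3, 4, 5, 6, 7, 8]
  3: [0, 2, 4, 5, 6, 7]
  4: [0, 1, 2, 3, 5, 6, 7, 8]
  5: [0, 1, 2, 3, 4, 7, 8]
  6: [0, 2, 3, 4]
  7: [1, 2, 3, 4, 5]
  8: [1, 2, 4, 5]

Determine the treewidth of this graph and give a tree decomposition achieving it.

Each bag holds 5 vertices, so the decomposition has width 4, which upper-bounds the treewidth. For the lower bound, the 5 vertices {0, 2, 3, 4, 5} are pairwise adjacent, and any tree decomposition puts a clique entirely inside one bag — forcing width ≥ 4. The upper and lower bounds meet at 4, so that is the treewidth.

Treewidth 4.
Bags: B1 = {2, 3, 4, 5, 7}  B2 = {0, 2, 3, 4, 5}  B3 = {1, 2, 4, 5, 7}  B4 = {1, 2, 4, 5, 8}  B5 = {0, 2, 3, 4, 6}
Tree: B1–B2, B1–B3, B3–B4, B2–B5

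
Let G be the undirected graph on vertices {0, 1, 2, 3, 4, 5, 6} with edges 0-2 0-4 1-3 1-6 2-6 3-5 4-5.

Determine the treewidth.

2

A width-2 tree decomposition is:
Bags: B1 = {1, 3, 6}  B2 = {2, 3, 6}  B3 = {0, 2, 3}  B4 = {0, 3, 4}  B5 = {3, 4, 5}
Tree: B1–B2, B2–B3, B3–B4, B4–B5
Every bag has size at most 3, so the width is 3 − 1 = 2 and tw(G) ≤ 2. The edges 3–1–6–2–0–4–5–3 form a cycle, so G is not a tree and its treewidth is at least 2. Therefore the treewidth is 2.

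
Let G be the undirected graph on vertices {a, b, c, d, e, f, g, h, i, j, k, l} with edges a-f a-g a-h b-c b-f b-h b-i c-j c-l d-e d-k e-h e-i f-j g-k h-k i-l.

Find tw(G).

A width-3 tree decomposition is:
Bags: B1 = {d, e, g, k}  B2 = {e, g, h, k}  B3 = {a, e, g, h}  B4 = {a, e, h, i}  B5 = {a, b, h, i}  B6 = {a, b, f, i}  B7 = {b, f, i, l}  B8 = {b, c, f, l}  B9 = {c, f, j, l}
Tree: B1–B2, B2–B3, B3–B4, B4–B5, B5–B6, B6–B7, B7–B8, B8–B9
Every bag has size at most 4, so the width is 4 − 1 = 3 and tw(G) ≤ 3. For the lower bound: the 4 vertex sets {d,g,k}, {e}, {h}, {a,b,f,i} are disjoint, each induces a connected subgraph, and every pair is joined by at least one edge of G. Contracting each set to a single vertex therefore yields K_{4} as a minor, and since treewidth is minor-monotone, tw(G) ≥ tw(K_{4}) = 3. Hence tw(G) = 3 exactly.

3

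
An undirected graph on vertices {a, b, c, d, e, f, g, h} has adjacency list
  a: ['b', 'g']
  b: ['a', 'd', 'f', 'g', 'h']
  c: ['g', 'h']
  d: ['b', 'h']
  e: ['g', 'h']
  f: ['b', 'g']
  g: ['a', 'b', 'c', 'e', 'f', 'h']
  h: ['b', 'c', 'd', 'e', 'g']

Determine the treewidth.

A width-2 tree decomposition is:
Bags: B1 = {e, g, h}  B2 = {c, g, h}  B3 = {b, g, h}  B4 = {b, f, g}  B5 = {b, d, h}  B6 = {a, b, g}
Tree: B1–B2, B2–B3, B3–B4, B3–B5, B3–B6
The largest bag has 3 vertices, giving width 2; this decomposition certifies tw(G) ≤ 2. Conversely, {b, d, h} is a clique of size 3, and the vertices of any clique must share a bag in every tree decomposition; so some bag has ≥ 3 vertices and tw(G) ≥ 2. Hence tw(G) = 2 exactly.

2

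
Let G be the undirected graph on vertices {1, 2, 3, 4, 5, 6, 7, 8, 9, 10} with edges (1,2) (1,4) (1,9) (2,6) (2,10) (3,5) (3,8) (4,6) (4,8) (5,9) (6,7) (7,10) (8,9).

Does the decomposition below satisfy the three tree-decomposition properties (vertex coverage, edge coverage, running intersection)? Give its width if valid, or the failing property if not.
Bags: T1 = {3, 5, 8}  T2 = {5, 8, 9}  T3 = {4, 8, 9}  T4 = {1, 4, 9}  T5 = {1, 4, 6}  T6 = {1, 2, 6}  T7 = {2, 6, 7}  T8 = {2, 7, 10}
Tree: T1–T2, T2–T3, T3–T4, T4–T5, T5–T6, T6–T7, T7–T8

Every vertex of G appears in some bag (union = {1, 2, 3, 4, 5, 6, 7, 8, 9, 10}); every edge is covered by a bag; and for each vertex v the set of bags containing v is connected in the bag tree. The decomposition is therefore valid. The largest bag has 3 vertices, so the width is 2.

Yes; width 2.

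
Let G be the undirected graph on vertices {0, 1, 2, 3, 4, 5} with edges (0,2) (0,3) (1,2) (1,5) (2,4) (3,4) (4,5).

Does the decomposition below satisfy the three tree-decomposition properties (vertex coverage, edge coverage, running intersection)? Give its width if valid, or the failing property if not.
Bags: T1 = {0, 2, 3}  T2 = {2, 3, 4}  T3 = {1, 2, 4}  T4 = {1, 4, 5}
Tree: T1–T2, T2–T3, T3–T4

Yes; width 2.

Vertex coverage: the bags together contain {0, 1, 2, 3, 4, 5}, the full vertex set. Edge coverage: each edge of G has both endpoints in at least one bag. Running intersection: for every vertex, the bags containing it form a connected subtree. All three properties hold, so this is a valid tree decomposition of width max|bag| − 1 = 2, and hence tw(G) ≤ 2.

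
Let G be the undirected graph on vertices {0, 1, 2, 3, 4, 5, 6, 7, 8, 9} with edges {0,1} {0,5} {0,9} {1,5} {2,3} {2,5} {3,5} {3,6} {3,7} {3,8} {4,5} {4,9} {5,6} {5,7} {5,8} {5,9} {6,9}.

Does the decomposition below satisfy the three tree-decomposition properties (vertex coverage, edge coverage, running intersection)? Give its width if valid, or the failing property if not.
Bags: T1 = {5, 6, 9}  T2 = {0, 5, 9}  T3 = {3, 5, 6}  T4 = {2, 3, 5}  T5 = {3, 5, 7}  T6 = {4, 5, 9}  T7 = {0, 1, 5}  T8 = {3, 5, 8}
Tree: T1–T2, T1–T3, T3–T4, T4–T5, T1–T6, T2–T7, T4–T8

Yes; width 2.

Every vertex of G appears in some bag (union = {0, 1, 2, 3, 4, 5, 6, 7, 8, 9}); every edge is covered by a bag; and for each vertex v the set of bags containing v is connected in the bag tree. The decomposition is therefore valid. The largest bag has 3 vertices, so the width is 2.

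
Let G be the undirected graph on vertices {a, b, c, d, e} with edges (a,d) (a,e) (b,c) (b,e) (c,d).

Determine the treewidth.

2

A width-2 tree decomposition is:
Bags: B1 = {a, d, e}  B2 = {b, d, e}  B3 = {b, c, d}
Tree: B1–B2, B2–B3
The largest bag has 3 vertices, giving width 2; this decomposition certifies tw(G) ≤ 2. Since d–a–e–b–c–d is a cycle in G, G is not acyclic. Forests are exactly the graphs of treewidth ≤ 1, so tw(G) ≥ 2. Therefore the treewidth is 2.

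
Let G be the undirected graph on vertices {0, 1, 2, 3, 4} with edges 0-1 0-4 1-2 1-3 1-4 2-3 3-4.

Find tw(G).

2

A width-2 tree decomposition is:
Bags: B1 = {0, 1, 4}  B2 = {1, 3, 4}  B3 = {1, 2, 3}
Tree: B1–B2, B2–B3
Every bag has size at most 3, so the width is 3 − 1 = 2 and tw(G) ≤ 2. For the lower bound, the 3 vertices {0, 1, 4} are pairwise adjacent, and any tree decomposition puts a clique entirely inside one bag — forcing width ≥ 2. Combining the bounds, tw(G) = 2.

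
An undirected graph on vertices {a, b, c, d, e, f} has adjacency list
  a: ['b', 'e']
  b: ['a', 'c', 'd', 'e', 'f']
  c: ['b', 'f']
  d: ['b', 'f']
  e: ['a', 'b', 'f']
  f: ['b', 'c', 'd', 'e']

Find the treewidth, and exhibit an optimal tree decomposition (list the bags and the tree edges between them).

The largest bag has 3 vertices, giving width 2; this decomposition certifies tw(G) ≤ 2. On the other hand G contains the 3-clique {a, b, e}. A clique must lie in a single bag of any decomposition, so no decomposition can have width below 2. Hence tw(G) = 2 exactly.

Treewidth 2.
One such decomposition:
Bags: B1 = {b, d, f}  B2 = {b, e, f}  B3 = {a, b, e}  B4 = {b, c, f}
Tree: B1–B2, B2–B3, B1–B4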